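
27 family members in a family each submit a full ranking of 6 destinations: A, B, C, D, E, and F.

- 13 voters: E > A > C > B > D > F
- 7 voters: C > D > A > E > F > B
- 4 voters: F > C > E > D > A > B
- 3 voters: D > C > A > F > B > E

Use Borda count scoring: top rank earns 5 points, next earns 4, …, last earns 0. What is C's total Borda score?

102

Borda scores:
  A: 13·4 + 7·3 + 4·1 + 3·3 = 86
  B: 13·2 + 7·0 + 4·0 + 3·1 = 29
  C: 13·3 + 7·5 + 4·4 + 3·4 = 102
  D: 13·1 + 7·4 + 4·2 + 3·5 = 64
  E: 13·5 + 7·2 + 4·3 + 3·0 = 91
  F: 13·0 + 7·1 + 4·5 + 3·2 = 33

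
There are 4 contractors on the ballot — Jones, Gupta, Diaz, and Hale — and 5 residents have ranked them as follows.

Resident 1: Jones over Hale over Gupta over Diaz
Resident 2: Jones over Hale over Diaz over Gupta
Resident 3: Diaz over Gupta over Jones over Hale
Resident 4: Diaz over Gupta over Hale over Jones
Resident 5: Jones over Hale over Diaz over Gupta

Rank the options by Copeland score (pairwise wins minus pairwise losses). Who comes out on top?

Pairwise results:
  Jones vs Gupta: Jones wins 3–2.
  Jones vs Diaz: Jones wins 3–2.
  Jones vs Hale: Jones wins 4–1.
  Gupta vs Diaz: Diaz wins 4–1.
  Gupta vs Hale: Hale wins 3–2.
  Diaz vs Hale: Hale wins 3–2.
Copeland scores (wins − losses):
  Jones: 3 − 0 = 3
  Gupta: 0 − 3 = -3
  Diaz: 1 − 2 = -1
  Hale: 2 − 1 = 1
Jones has the best Copeland score.

Jones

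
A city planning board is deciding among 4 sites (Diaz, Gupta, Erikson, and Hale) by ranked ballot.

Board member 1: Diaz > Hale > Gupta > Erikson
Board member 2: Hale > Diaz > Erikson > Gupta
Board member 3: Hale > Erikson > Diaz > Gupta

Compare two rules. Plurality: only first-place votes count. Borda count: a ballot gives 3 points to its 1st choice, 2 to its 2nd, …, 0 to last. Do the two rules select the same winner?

Plurality first-place counts: Diaz 1, Gupta 0, Erikson 0, Hale 2 → Hale.
Borda totals: Diaz 6, Gupta 1, Erikson 3, Hale 8 → Hale.
The two rules agree on Hale.

Yes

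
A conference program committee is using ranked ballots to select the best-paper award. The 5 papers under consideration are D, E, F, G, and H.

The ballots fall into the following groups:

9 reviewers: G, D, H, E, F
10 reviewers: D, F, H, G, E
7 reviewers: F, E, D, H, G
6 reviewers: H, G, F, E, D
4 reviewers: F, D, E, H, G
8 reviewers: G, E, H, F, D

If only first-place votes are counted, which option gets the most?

G

First-place vote totals:
  D: 10
  E: 0
  F: 11
  G: 17
  H: 6
G has the most first-place votes.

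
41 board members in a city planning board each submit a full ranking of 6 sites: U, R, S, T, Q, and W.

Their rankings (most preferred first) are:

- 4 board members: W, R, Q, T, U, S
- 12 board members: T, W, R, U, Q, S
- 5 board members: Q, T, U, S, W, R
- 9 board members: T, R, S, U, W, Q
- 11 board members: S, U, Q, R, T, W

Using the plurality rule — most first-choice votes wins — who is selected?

First-place vote totals:
  U: 0
  R: 0
  S: 11
  T: 21
  Q: 5
  W: 4
T has the most first-place votes.

T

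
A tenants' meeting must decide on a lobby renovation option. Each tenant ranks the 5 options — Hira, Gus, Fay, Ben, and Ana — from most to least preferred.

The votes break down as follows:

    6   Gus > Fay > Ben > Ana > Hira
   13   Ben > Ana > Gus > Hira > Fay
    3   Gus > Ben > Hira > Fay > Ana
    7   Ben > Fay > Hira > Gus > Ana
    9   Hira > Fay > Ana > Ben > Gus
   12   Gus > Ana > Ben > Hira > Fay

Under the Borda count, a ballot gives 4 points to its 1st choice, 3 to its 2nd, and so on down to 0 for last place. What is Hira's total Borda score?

81

Borda scores:
  Hira: 6·0 + 13·1 + 3·2 + 7·2 + 9·4 + 12·1 = 81
  Gus: 6·4 + 13·2 + 3·4 + 7·1 + 9·0 + 12·4 = 117
  Fay: 6·3 + 13·0 + 3·1 + 7·3 + 9·3 + 12·0 = 69
  Ben: 6·2 + 13·4 + 3·3 + 7·4 + 9·1 + 12·2 = 134
  Ana: 6·1 + 13·3 + 3·0 + 7·0 + 9·2 + 12·3 = 99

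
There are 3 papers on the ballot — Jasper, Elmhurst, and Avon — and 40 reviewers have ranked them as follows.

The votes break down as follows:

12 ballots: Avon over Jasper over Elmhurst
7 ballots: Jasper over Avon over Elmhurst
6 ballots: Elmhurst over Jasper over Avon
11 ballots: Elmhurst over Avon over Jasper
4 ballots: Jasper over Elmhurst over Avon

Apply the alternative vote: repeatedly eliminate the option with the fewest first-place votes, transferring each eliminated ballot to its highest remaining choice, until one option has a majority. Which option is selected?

Round 1: Elmhurst 17, Avon 12, Jasper 11. Jasper has the fewest and is eliminated.
Round 2: Elmhurst 21, Avon 19. Elmhurst has a majority.

Elmhurst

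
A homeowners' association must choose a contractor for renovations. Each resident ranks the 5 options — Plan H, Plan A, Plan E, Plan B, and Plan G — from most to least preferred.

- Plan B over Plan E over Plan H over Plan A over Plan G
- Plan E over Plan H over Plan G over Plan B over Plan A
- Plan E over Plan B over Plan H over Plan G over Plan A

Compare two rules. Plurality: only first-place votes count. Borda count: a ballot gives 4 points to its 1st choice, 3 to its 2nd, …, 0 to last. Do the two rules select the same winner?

Plurality first-place counts: Plan H 0, Plan A 0, Plan E 2, Plan B 1, Plan G 0 → Plan E.
Borda totals: Plan H 7, Plan A 1, Plan E 11, Plan B 8, Plan G 3 → Plan E.
The two rules agree on Plan E.

Yes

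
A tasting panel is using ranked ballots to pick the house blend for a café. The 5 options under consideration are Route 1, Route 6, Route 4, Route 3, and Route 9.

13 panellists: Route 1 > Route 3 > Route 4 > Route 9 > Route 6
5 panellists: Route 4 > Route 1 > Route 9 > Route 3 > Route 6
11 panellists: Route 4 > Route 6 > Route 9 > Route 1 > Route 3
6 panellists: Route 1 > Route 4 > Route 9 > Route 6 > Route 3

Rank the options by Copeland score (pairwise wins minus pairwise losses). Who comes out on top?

Pairwise results:
  Route 1 vs Route 6: Route 1 wins 24–11.
  Route 1 vs Route 4: Route 1 wins 19–16.
  Route 1 vs Route 3: Route 1 wins 35–0.
  Route 1 vs Route 9: Route 1 wins 24–11.
  Route 6 vs Route 4: Route 4 wins 35–0.
  Route 6 vs Route 3: Route 3 wins 18–17.
  Route 6 vs Route 9: Route 9 wins 24–11.
  Route 4 vs Route 3: Route 4 wins 22–13.
  Route 4 vs Route 9: Route 4 wins 35–0.
  Route 3 vs Route 9: Route 9 wins 22–13.
Copeland scores (wins − losses):
  Route 1: 4 − 0 = 4
  Route 6: 0 − 4 = -4
  Route 4: 3 − 1 = 2
  Route 3: 1 − 3 = -2
  Route 9: 2 − 2 = 0
Route 1 has the best Copeland score.

Route 1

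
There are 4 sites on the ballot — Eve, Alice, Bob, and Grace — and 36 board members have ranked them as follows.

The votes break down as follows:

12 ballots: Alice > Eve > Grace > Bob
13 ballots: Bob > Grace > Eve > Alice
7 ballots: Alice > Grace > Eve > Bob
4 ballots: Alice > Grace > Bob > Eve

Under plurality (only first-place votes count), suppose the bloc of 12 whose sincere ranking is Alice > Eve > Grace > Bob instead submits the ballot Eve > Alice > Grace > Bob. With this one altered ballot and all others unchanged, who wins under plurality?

Bob

First-place totals with the altered ballot: Eve 12, Alice 11, Bob 13, Grace 0.
The switch changes the winner from Alice to Bob.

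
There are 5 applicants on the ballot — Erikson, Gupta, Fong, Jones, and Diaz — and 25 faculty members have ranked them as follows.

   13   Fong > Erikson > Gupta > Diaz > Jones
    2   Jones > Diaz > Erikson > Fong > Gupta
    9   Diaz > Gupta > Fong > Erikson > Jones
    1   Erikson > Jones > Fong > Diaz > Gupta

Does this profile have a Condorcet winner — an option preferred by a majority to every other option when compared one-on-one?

Yes

Head-to-head results (25 voters total):
Erikson vs Gupta: Erikson wins 16–9.
Erikson vs Fong: Fong wins 22–3.
Erikson vs Jones: Erikson wins 23–2.
Erikson vs Diaz: Erikson wins 14–11.
Gupta vs Fong: Fong wins 16–9.
Gupta vs Jones: Gupta wins 22–3.
Gupta vs Diaz: Gupta wins 13–12.
Fong vs Jones: Fong wins 22–3.
Fong vs Diaz: Fong wins 14–11.
Jones vs Diaz: Diaz wins 22–3.
Fong beats each rival — Erikson (22–3), Gupta (16–9), Jones (22–3), Diaz (14–11) — so Fong is the Condorcet winner.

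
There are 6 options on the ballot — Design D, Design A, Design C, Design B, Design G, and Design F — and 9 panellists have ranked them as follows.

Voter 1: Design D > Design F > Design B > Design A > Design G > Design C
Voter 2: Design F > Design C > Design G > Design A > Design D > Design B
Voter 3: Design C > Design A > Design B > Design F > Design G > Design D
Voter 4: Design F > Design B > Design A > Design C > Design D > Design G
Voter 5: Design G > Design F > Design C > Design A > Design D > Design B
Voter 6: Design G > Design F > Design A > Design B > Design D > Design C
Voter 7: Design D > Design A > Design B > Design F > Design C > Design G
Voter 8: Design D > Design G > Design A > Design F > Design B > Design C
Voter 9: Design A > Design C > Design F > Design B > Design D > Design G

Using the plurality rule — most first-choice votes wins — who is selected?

Design D

First-place vote totals:
  Design D: 3
  Design A: 1
  Design C: 1
  Design B: 0
  Design G: 2
  Design F: 2
Design D has the most first-place votes.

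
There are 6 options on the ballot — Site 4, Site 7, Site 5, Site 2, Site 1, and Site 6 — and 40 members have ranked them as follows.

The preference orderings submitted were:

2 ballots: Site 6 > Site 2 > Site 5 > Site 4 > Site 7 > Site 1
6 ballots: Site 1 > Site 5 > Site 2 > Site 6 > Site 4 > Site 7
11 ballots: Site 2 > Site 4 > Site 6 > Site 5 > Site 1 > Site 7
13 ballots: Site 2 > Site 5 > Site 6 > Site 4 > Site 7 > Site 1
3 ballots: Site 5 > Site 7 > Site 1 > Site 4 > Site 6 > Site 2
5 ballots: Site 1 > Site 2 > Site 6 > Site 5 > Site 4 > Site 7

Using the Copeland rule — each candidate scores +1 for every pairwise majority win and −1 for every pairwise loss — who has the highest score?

Pairwise results:
  Site 4 vs Site 7: Site 4 wins 37–3.
  Site 4 vs Site 5: Site 5 wins 29–11.
  Site 4 vs Site 2: Site 2 wins 37–3.
  Site 4 vs Site 1: Site 4 wins 26–14.
  Site 4 vs Site 6: Site 6 wins 26–14.
  Site 7 vs Site 5: Site 5 wins 40–0.
  Site 7 vs Site 2: Site 2 wins 37–3.
  Site 7 vs Site 1: Site 1 wins 22–18.
  Site 7 vs Site 6: Site 6 wins 37–3.
  Site 5 vs Site 2: Site 2 wins 31–9.
  Site 5 vs Site 1: Site 5 wins 29–11.
  Site 5 vs Site 6: Site 5 wins 22–18.
  Site 2 vs Site 1: Site 2 wins 26–14.
  Site 2 vs Site 6: Site 2 wins 35–5.
  Site 1 vs Site 6: Site 6 wins 26–14.
Copeland scores (wins − losses):
  Site 4: 2 − 3 = -1
  Site 7: 0 − 5 = -5
  Site 5: 4 − 1 = 3
  Site 2: 5 − 0 = 5
  Site 1: 1 − 4 = -3
  Site 6: 3 − 2 = 1
Site 2 has the best Copeland score.

Site 2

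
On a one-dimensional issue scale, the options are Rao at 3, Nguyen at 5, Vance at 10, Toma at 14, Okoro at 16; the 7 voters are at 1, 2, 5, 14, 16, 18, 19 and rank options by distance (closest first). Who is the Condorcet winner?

Toma

With single-peaked preferences on a line, the Condorcet winner is the candidate closest to the median voter.
The median voter (position 14) is closest to Toma at 14.
Check: Toma vs Rao — voters closer to Toma: 4 of 7.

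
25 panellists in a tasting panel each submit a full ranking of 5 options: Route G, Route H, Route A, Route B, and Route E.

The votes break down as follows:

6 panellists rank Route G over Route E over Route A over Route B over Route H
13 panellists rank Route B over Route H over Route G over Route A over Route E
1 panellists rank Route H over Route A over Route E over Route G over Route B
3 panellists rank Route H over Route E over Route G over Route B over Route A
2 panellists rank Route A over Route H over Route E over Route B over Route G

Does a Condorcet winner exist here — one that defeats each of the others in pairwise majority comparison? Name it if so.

Route B

Head-to-head results (25 voters total):
Route G vs Route H: Route H wins 19–6.
Route G vs Route A: Route G wins 22–3.
Route G vs Route B: Route B wins 15–10.
Route G vs Route E: Route G wins 19–6.
Route H vs Route A: Route H wins 17–8.
Route H vs Route B: Route B wins 19–6.
Route H vs Route E: Route H wins 19–6.
Route A vs Route B: Route B wins 16–9.
Route A vs Route E: Route A wins 16–9.
Route B vs Route E: Route B wins 13–12.
Route B beats each rival — Route G (15–10), Route H (19–6), Route A (16–9), Route E (13–12) — so Route B is the Condorcet winner.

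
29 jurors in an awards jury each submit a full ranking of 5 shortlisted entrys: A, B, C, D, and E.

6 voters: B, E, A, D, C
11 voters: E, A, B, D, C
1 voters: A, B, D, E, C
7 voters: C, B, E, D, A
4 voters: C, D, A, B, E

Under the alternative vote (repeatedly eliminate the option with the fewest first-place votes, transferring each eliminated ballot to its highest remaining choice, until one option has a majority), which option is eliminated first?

Round 1: C 11, E 11, B 6, A 1, D 0. D has the fewest and is eliminated.
Round 2: C 11, E 11, B 6, A 1. A has the fewest and is eliminated.
Round 3: C 11, E 11, B 7. B has the fewest and is eliminated.
Round 4: E 18, C 11. E has a majority.

D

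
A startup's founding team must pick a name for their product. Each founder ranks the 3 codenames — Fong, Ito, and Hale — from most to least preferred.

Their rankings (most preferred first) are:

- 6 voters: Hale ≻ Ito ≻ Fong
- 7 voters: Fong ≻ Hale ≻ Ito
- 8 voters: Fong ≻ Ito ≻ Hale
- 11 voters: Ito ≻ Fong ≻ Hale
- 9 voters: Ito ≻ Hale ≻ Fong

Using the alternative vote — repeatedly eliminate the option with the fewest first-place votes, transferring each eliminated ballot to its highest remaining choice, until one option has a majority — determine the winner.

Round 1: Ito 20, Fong 15, Hale 6. Hale has the fewest and is eliminated.
Round 2: Ito 26, Fong 15. Ito has a majority.

Ito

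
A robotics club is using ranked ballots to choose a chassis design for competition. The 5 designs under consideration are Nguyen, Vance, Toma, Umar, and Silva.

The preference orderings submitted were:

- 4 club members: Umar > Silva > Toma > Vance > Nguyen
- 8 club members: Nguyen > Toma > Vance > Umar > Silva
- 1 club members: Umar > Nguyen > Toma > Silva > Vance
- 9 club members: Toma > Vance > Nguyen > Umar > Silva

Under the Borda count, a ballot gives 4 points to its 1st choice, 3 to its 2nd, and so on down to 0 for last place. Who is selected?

Toma

Borda scores:
  Nguyen: 4·0 + 8·4 + 3 + 9·2 = 53
  Vance: 4·1 + 8·2 + 0 + 9·3 = 47
  Toma: 4·2 + 8·3 + 2 + 9·4 = 70
  Umar: 4·4 + 8·1 + 4 + 9·1 = 37
  Silva: 4·3 + 8·0 + 1 + 9·0 = 13
Toma has the highest total.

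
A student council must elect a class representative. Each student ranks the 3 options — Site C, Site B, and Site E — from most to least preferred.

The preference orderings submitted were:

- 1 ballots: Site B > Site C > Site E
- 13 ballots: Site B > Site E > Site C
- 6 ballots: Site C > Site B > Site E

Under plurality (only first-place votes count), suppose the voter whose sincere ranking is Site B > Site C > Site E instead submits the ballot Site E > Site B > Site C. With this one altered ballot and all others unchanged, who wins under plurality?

First-place totals with the altered ballot: Site C 6, Site B 13, Site E 1.
The winner is unchanged: still Site B.

Site B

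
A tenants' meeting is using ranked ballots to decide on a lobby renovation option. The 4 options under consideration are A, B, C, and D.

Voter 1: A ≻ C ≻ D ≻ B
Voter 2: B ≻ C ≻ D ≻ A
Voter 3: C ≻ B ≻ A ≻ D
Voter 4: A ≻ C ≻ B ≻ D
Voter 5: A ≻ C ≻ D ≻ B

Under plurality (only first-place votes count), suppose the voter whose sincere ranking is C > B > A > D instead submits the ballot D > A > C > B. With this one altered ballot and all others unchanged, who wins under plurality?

First-place totals with the altered ballot: A 3, B 1, C 0, D 1.
The winner is unchanged: still A.

A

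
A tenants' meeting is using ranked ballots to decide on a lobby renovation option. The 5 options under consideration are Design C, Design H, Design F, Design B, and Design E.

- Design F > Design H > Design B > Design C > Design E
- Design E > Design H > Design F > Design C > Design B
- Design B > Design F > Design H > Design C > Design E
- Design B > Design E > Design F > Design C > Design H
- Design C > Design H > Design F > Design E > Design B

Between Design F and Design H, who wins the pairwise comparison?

Design F

Ballots ranking Design F above Design H: 3.
Ballots ranking Design H above Design F: 2.
Design F wins the head-to-head, 3–2.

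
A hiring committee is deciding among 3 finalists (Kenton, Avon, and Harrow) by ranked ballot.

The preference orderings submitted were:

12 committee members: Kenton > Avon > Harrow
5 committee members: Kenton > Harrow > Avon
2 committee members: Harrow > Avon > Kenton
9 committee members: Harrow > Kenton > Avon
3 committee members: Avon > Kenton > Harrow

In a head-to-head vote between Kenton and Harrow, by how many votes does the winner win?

9

Ballots ranking Kenton above Harrow: 12+5+3 = 20.
Ballots ranking Harrow above Kenton: 2+9 = 11.
Kenton wins 20–11, a margin of 9.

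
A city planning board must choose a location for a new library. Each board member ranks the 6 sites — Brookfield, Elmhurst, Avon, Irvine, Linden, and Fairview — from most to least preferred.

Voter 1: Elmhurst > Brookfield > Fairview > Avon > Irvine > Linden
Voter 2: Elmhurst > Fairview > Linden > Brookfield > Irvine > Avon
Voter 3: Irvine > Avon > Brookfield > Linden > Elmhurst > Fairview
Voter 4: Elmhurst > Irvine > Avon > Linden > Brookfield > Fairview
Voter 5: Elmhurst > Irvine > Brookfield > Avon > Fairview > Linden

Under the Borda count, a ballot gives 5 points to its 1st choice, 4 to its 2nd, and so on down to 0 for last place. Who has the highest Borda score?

Elmhurst

Borda scores:
  Brookfield: 4 + 2 + 3 + 1 + 3 = 13
  Elmhurst: 5 + 5 + 1 + 5 + 5 = 21
  Avon: 2 + 0 + 4 + 3 + 2 = 11
  Irvine: 1 + 1 + 5 + 4 + 4 = 15
  Linden: 0 + 3 + 2 + 2 + 0 = 7
  Fairview: 3 + 4 + 0 + 0 + 1 = 8
Elmhurst has the highest total.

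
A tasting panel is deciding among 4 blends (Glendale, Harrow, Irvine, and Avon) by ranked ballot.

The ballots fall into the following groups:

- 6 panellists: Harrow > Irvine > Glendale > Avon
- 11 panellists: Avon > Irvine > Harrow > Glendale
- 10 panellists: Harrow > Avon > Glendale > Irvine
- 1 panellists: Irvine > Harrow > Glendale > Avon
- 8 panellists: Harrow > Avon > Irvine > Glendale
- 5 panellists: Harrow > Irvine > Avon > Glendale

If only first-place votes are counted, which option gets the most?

First-place vote totals:
  Glendale: 0
  Harrow: 29
  Irvine: 1
  Avon: 11
Harrow has the most first-place votes.

Harrow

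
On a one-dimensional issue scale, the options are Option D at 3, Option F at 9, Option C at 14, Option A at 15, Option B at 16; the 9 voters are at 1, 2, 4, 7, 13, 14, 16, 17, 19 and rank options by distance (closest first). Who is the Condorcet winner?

Option C

With single-peaked preferences on a line, the Condorcet winner is the candidate closest to the median voter.
The median voter (position 13) is closest to Option C at 14.
Check: Option C vs Option F — voters closer to Option C: 5 of 9.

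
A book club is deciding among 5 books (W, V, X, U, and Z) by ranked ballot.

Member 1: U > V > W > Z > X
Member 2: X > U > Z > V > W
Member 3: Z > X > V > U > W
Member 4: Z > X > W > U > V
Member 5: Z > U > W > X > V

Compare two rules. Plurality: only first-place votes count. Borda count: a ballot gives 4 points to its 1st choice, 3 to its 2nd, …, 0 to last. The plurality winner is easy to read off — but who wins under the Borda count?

Plurality first-place counts: W 0, V 0, X 1, U 1, Z 3 → Z.
Borda totals: W 6, V 6, X 11, U 12, Z 15 → Z.

Z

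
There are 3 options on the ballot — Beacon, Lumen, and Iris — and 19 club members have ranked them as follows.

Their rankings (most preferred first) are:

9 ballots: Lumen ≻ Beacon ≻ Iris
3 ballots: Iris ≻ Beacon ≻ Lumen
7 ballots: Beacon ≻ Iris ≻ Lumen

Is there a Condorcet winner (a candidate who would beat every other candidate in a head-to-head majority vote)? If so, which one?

Beacon

Head-to-head results (19 voters total):
Beacon vs Lumen: Beacon wins 10–9.
Beacon vs Iris: Beacon wins 16–3.
Lumen vs Iris: Iris wins 10–9.
Beacon beats each rival — Lumen (10–9), Iris (16–3) — so Beacon is the Condorcet winner.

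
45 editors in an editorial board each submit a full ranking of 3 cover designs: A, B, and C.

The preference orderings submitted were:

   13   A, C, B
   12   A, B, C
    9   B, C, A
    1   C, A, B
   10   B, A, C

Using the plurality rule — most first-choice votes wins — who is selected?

A

First-place vote totals:
  A: 25
  B: 19
  C: 1
A has the most first-place votes.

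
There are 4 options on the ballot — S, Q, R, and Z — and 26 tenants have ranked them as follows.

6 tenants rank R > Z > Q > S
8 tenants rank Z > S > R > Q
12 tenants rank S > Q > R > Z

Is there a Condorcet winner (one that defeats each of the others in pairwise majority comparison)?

No

Head-to-head results (26 voters total):
S vs Q: S wins 20–6.
S vs R: S wins 20–6.
S vs Z: Z wins 14–12.
Q vs R: R wins 14–12.
Q vs Z: Z wins 14–12.
R vs Z: R wins 18–8.
No candidate beats all others: S beats R beats Z beats S, a majority cycle.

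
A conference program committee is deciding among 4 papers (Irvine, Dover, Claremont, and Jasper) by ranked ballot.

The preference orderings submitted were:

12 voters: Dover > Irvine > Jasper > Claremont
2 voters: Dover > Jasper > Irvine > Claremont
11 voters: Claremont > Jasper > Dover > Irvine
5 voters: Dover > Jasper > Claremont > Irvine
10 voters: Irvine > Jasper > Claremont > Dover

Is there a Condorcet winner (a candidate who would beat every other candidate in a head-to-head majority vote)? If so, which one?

None — there is no Condorcet winner

Head-to-head results (40 voters total):
Irvine vs Dover: Dover wins 30–10.
Irvine vs Claremont: Irvine wins 24–16.
Irvine vs Jasper: Irvine wins 22–18.
Dover vs Claremont: Claremont wins 21–19.
Dover vs Jasper: Jasper wins 21–19.
Claremont vs Jasper: Jasper wins 29–11.
No candidate beats all others: Irvine beats Claremont beats Dover beats Irvine, a majority cycle.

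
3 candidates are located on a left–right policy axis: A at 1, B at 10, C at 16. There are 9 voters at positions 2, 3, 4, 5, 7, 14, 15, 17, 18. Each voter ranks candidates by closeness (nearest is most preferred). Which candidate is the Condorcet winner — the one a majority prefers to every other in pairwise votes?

B

With single-peaked preferences on a line, the Condorcet winner is the candidate closest to the median voter.
The median voter (position 7) is closest to B at 10.
Check: B vs C — voters closer to B: 5 of 9.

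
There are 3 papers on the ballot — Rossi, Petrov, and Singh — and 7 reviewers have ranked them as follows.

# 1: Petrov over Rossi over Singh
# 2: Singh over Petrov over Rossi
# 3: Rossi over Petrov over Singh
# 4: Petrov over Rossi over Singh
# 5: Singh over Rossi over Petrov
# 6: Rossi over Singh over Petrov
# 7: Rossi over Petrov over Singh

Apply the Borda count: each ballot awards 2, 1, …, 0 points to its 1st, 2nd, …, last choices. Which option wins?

Borda scores:
  Rossi: 1 + 0 + 2 + 1 + 1 + 2 + 2 = 9
  Petrov: 2 + 1 + 1 + 2 + 0 + 0 + 1 = 7
  Singh: 0 + 2 + 0 + 0 + 2 + 1 + 0 = 5
Rossi has the highest total.

Rossi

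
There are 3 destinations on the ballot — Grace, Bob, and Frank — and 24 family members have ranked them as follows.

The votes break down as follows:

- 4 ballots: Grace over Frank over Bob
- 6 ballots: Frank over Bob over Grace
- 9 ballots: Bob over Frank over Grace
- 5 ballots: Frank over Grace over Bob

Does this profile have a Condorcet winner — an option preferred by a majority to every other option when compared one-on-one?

Head-to-head results (24 voters total):
Grace vs Bob: Bob wins 15–9.
Grace vs Frank: Frank wins 20–4.
Bob vs Frank: Frank wins 15–9.
Frank beats each rival — Grace (20–4), Bob (15–9) — so Frank is the Condorcet winner.

Yes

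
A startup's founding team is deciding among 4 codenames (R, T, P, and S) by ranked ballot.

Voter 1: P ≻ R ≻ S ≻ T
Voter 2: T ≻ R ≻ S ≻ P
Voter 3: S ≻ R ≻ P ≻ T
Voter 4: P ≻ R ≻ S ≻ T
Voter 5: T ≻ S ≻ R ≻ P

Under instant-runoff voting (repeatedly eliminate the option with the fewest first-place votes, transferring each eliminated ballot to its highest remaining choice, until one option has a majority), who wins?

P

Round 1: T 2, P 2, S 1, R 0. R has the fewest and is eliminated.
Round 2: T 2, P 2, S 1. S has the fewest and is eliminated.
Round 3: P 3, T 2. P has a majority.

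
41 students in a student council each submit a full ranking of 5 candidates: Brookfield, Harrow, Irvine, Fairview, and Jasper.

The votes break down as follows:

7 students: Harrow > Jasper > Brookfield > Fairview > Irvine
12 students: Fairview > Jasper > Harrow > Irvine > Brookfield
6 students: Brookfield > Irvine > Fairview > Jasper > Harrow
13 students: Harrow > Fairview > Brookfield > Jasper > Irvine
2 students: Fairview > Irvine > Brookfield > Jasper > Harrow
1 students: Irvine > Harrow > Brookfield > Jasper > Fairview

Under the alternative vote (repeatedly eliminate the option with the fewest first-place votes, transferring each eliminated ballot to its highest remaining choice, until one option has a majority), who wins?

Round 1: Harrow 20, Fairview 14, Brookfield 6, Irvine 1, Jasper 0. Jasper has the fewest and is eliminated.
Round 2: Harrow 20, Fairview 14, Brookfield 6, Irvine 1. Irvine has the fewest and is eliminated.
Round 3: Harrow 21, Fairview 14, Brookfield 6. Harrow has a majority.

Harrow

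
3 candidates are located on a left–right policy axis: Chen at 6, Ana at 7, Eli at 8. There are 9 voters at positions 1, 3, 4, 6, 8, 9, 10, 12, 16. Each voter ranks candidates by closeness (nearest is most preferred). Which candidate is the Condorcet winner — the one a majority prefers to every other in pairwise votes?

With single-peaked preferences on a line, the Condorcet winner is the candidate closest to the median voter.
The median voter (position 8) is closest to Eli at 8.
Check: Eli vs Chen — voters closer to Eli: 5 of 9.

Eli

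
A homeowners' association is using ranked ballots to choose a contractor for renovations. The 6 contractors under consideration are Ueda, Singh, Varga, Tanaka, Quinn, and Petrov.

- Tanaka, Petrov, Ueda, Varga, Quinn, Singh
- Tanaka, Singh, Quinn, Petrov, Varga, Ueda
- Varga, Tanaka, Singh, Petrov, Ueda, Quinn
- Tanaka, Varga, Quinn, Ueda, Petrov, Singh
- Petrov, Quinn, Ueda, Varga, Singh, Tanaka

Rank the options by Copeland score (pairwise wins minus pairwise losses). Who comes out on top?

Tanaka

Pairwise results:
  Ueda vs Singh: Ueda wins 3–2.
  Ueda vs Varga: Varga wins 3–2.
  Ueda vs Tanaka: Tanaka wins 4–1.
  Ueda vs Quinn: Quinn wins 3–2.
  Ueda vs Petrov: Petrov wins 4–1.
  Singh vs Varga: Varga wins 4–1.
  Singh vs Tanaka: Tanaka wins 4–1.
  Singh vs Quinn: Quinn wins 3–2.
  Singh vs Petrov: Petrov wins 3–2.
  Varga vs Tanaka: Tanaka wins 3–2.
  Varga vs Quinn: Varga wins 3–2.
  Varga vs Petrov: Petrov wins 3–2.
  Tanaka vs Quinn: Tanaka wins 4–1.
  Tanaka vs Petrov: Tanaka wins 4–1.
  Quinn vs Petrov: Petrov wins 3–2.
Copeland scores (wins − losses):
  Ueda: 1 − 4 = -3
  Singh: 0 − 5 = -5
  Varga: 3 − 2 = 1
  Tanaka: 5 − 0 = 5
  Quinn: 2 − 3 = -1
  Petrov: 4 − 1 = 3
Tanaka has the best Copeland score.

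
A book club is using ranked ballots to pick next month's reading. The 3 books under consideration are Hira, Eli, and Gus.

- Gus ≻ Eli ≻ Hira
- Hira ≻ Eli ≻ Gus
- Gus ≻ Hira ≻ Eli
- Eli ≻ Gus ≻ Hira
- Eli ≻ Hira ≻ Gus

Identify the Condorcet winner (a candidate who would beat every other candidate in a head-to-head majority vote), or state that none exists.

Head-to-head results (5 voters total):
Hira vs Eli: Eli wins 3–2.
Hira vs Gus: Gus wins 3–2.
Eli vs Gus: Eli wins 3–2.
Eli beats each rival — Hira (3–2), Gus (3–2) — so Eli is the Condorcet winner.

Eli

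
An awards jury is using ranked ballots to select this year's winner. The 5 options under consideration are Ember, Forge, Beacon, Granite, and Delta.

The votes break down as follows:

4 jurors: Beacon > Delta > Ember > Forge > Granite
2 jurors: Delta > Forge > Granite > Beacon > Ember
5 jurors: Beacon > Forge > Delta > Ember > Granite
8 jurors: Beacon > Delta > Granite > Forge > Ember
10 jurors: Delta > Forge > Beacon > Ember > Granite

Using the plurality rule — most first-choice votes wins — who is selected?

Beacon

First-place vote totals:
  Ember: 0
  Forge: 0
  Beacon: 17
  Granite: 0
  Delta: 12
Beacon has the most first-place votes.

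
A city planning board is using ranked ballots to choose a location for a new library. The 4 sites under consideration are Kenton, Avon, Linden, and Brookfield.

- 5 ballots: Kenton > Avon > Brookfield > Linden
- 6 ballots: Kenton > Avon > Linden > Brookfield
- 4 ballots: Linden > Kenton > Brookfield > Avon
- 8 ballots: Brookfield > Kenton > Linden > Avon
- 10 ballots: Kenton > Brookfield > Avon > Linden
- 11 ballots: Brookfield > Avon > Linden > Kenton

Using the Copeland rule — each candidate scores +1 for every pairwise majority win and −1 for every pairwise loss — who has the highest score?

Pairwise results:
  Kenton vs Avon: Kenton wins 33–11.
  Kenton vs Linden: Kenton wins 29–15.
  Kenton vs Brookfield: Kenton wins 25–19.
  Avon vs Linden: Avon wins 32–12.
  Avon vs Brookfield: Brookfield wins 33–11.
  Linden vs Brookfield: Brookfield wins 34–10.
Copeland scores (wins − losses):
  Kenton: 3 − 0 = 3
  Avon: 1 − 2 = -1
  Linden: 0 − 3 = -3
  Brookfield: 2 − 1 = 1
Kenton has the best Copeland score.

Kenton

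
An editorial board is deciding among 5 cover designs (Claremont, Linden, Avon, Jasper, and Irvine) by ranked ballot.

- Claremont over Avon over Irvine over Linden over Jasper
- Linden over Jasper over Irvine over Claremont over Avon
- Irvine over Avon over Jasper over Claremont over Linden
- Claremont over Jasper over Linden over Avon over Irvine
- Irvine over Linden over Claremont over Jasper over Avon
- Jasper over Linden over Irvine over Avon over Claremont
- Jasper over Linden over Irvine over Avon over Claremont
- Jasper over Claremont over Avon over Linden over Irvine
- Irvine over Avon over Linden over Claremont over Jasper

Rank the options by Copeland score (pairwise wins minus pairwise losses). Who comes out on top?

Pairwise results:
  Claremont vs Linden: Linden wins 5–4.
  Claremont vs Avon: Claremont wins 5–4.
  Claremont vs Jasper: Jasper wins 5–4.
  Claremont vs Irvine: Irvine wins 6–3.
  Linden vs Avon: Linden wins 5–4.
  Linden vs Jasper: Jasper wins 5–4.
  Linden vs Irvine: Linden wins 5–4.
  Avon vs Jasper: Jasper wins 6–3.
  Avon vs Irvine: Irvine wins 6–3.
  Jasper vs Irvine: Jasper wins 5–4.
Copeland scores (wins − losses):
  Claremont: 1 − 3 = -2
  Linden: 3 − 1 = 2
  Avon: 0 − 4 = -4
  Jasper: 4 − 0 = 4
  Irvine: 2 − 2 = 0
Jasper has the best Copeland score.

Jasper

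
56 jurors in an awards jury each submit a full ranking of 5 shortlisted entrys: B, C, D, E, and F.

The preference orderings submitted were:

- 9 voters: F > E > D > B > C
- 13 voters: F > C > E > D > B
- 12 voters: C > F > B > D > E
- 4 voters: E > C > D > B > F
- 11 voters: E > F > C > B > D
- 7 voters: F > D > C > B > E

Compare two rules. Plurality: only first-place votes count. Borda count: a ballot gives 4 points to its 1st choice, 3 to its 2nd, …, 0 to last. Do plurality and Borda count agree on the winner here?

Yes

Plurality first-place counts: B 0, C 12, D 0, E 15, F 29 → F.
Borda totals: B 55, C 135, D 72, E 113, F 185 → F.
The two rules agree on F.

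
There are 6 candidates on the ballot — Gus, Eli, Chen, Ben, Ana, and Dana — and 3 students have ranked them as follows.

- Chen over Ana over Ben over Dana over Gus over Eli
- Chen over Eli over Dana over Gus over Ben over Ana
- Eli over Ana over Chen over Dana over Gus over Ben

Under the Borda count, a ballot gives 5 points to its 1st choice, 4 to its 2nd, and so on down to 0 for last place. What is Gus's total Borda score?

Borda scores:
  Gus: 1 + 2 + 1 = 4
  Eli: 0 + 4 + 5 = 9
  Chen: 5 + 5 + 3 = 13
  Ben: 3 + 1 + 0 = 4
  Ana: 4 + 0 + 4 = 8
  Dana: 2 + 3 + 2 = 7

4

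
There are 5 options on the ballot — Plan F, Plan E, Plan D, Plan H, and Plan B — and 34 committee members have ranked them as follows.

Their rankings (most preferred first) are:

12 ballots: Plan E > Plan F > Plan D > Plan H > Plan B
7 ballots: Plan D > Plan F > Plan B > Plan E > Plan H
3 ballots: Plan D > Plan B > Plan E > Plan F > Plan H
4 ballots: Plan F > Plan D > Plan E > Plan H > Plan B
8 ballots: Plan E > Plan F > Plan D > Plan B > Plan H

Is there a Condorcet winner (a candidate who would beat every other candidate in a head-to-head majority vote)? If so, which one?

Plan E

Head-to-head results (34 voters total):
Plan F vs Plan E: Plan E wins 23–11.
Plan F vs Plan D: Plan F wins 24–10.
Plan F vs Plan H: Plan F wins 34–0.
Plan F vs Plan B: Plan F wins 31–3.
Plan E vs Plan D: Plan E wins 20–14.
Plan E vs Plan H: Plan E wins 34–0.
Plan E vs Plan B: Plan E wins 24–10.
Plan D vs Plan H: Plan D wins 34–0.
Plan D vs Plan B: Plan D wins 34–0.
Plan H vs Plan B: Plan B wins 18–16.
Plan E beats each rival — Plan F (23–11), Plan D (20–14), Plan H (34–0), Plan B (24–10) — so Plan E is the Condorcet winner.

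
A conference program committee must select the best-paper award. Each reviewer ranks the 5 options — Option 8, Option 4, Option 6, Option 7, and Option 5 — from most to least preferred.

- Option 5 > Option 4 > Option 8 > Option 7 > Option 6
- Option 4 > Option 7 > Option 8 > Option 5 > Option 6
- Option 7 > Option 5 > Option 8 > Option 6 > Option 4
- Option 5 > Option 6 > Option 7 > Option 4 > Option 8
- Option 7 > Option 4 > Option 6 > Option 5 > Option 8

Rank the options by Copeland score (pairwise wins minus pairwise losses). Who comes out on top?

Option 7

Pairwise results:
  Option 8 vs Option 4: Option 4 wins 4–1.
  Option 8 vs Option 6: Option 8 wins 3–2.
  Option 8 vs Option 7: Option 7 wins 4–1.
  Option 8 vs Option 5: Option 5 wins 4–1.
  Option 4 vs Option 6: Option 4 wins 3–2.
  Option 4 vs Option 7: Option 7 wins 3–2.
  Option 4 vs Option 5: Option 5 wins 3–2.
  Option 6 vs Option 7: Option 7 wins 4–1.
  Option 6 vs Option 5: Option 5 wins 4–1.
  Option 7 vs Option 5: Option 7 wins 3–2.
Copeland scores (wins − losses):
  Option 8: 1 − 3 = -2
  Option 4: 2 − 2 = 0
  Option 6: 0 − 4 = -4
  Option 7: 4 − 0 = 4
  Option 5: 3 − 1 = 2
Option 7 has the best Copeland score.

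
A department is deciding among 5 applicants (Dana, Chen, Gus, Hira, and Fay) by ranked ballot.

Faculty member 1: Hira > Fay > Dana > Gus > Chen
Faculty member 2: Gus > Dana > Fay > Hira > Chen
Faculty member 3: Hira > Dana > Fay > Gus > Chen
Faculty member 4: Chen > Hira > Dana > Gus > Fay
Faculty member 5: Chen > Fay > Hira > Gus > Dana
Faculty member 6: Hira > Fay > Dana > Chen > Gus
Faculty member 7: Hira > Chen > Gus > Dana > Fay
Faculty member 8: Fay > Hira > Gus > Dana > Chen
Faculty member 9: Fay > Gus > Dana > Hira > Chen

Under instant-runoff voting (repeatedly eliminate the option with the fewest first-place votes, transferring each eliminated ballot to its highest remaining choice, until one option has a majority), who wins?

Hira

Round 1: Hira 4, Chen 2, Fay 2, Gus 1, Dana 0. Dana has the fewest and is eliminated.
Round 2: Hira 4, Chen 2, Fay 2, Gus 1. Gus has the fewest and is eliminated.
Round 3: Hira 4, Fay 3, Chen 2. Chen has the fewest and is eliminated.
Round 4: Hira 5, Fay 4. Hira has a majority.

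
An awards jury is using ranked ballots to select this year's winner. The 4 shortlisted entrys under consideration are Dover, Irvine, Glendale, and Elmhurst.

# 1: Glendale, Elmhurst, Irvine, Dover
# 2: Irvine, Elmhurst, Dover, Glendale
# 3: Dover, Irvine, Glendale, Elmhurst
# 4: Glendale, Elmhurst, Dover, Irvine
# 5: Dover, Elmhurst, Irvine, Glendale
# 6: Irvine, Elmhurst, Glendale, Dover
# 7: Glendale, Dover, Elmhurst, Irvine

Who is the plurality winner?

First-place vote totals:
  Dover: 2
  Irvine: 2
  Glendale: 3
  Elmhurst: 0
Glendale has the most first-place votes.

Glendale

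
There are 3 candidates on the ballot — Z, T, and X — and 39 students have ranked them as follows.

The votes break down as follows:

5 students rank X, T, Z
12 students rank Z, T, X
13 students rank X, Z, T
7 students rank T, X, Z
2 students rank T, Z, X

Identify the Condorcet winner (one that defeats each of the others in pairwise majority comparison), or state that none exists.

None — there is no Condorcet winner

Head-to-head results (39 voters total):
Z vs T: Z wins 25–14.
Z vs X: X wins 25–14.
T vs X: T wins 21–18.
No candidate beats all others: Z beats T beats X beats Z, a majority cycle.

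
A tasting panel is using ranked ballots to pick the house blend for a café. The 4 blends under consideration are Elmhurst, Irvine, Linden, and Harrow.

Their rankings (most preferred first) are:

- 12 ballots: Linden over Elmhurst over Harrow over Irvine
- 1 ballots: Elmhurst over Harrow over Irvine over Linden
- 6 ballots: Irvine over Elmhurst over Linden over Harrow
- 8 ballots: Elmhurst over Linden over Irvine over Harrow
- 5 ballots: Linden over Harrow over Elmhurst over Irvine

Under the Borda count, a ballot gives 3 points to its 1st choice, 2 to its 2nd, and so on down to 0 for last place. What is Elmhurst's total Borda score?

68

Borda scores:
  Elmhurst: 12·2 + 3 + 6·2 + 8·3 + 5·1 = 68
  Irvine: 12·0 + 1 + 6·3 + 8·1 + 5·0 = 27
  Linden: 12·3 + 0 + 6·1 + 8·2 + 5·3 = 73
  Harrow: 12·1 + 2 + 6·0 + 8·0 + 5·2 = 24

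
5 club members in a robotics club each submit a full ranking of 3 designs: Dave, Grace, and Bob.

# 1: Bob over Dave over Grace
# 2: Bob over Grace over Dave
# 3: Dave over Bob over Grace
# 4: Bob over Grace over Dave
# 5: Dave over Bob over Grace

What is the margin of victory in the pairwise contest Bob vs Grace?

Ballots ranking Bob above Grace: 5.
Ballots ranking Grace above Bob: 0.
Bob wins 5–0, a margin of 5.

5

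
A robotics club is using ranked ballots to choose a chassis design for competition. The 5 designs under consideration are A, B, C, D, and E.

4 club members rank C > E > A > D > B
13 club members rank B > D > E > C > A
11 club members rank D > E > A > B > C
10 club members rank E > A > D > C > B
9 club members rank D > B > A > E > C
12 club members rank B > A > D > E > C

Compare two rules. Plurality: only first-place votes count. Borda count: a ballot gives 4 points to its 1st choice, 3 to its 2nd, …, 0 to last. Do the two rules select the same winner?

Plurality first-place counts: A 0, B 25, C 4, D 20, E 10 → B.
Borda totals: A 114, B 138, C 39, D 167, E 132 → D.
The two rules disagree: plurality picks B, Borda picks D.

No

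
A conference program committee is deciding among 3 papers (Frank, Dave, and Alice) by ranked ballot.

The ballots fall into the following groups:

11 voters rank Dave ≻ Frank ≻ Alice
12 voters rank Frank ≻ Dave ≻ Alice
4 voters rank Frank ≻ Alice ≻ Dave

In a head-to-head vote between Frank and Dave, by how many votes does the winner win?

5

Ballots ranking Frank above Dave: 12+4 = 16.
Ballots ranking Dave above Frank: 11.
Frank wins 16–11, a margin of 5.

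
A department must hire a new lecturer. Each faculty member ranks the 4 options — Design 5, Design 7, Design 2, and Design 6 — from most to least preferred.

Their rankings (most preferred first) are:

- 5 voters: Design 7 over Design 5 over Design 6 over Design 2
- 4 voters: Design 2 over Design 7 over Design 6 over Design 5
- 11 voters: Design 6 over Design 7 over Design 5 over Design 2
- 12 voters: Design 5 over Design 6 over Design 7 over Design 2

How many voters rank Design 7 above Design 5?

20

Ballots ranking Design 7 above Design 5: 5+4+11 = 20.
Ballots ranking Design 5 above Design 7: 12.
So 20 of 32 voters prefer Design 7 to Design 5.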